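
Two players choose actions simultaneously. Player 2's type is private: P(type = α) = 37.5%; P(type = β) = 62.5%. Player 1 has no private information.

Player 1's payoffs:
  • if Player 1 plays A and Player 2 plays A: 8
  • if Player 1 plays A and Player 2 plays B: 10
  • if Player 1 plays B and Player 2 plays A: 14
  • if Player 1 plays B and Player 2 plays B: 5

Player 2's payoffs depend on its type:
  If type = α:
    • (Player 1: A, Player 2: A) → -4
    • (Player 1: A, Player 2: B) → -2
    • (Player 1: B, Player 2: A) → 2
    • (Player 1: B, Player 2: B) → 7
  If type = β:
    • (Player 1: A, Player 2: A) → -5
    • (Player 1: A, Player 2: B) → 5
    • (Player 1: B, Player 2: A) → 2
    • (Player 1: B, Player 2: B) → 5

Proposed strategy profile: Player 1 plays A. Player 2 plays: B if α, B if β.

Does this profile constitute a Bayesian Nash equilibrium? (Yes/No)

Yes

Player 1 plays A: E[A] = 0.375·(10) + 0.625·(10) = 10; E[B] = 5. Best-responding. ✓
Player 2 (type α), facing A: A gives -4, B gives -2. Proposed B is best. ✓
Player 2 (type β), facing A: A gives -5, B gives 5. Proposed B is best. ✓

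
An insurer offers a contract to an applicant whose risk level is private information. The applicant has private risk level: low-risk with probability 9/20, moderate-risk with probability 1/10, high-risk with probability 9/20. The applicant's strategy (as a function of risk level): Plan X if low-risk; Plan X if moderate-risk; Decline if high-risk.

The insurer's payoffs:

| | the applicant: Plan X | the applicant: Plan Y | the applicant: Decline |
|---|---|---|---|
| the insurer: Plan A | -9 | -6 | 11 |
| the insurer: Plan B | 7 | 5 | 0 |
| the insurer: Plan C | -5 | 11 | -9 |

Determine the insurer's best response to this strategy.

E[Plan A] = 9/20·(-9) + 1/10·(-9) + 9/20·(11) = 0
E[Plan B] = 9/20·(7) + 1/10·(7) + 9/20·(0) = 77/20
E[Plan C] = 9/20·(-5) + 1/10·(-5) + 9/20·(-9) = -34/5
Best response: Plan B (77/20 is the largest).

Plan B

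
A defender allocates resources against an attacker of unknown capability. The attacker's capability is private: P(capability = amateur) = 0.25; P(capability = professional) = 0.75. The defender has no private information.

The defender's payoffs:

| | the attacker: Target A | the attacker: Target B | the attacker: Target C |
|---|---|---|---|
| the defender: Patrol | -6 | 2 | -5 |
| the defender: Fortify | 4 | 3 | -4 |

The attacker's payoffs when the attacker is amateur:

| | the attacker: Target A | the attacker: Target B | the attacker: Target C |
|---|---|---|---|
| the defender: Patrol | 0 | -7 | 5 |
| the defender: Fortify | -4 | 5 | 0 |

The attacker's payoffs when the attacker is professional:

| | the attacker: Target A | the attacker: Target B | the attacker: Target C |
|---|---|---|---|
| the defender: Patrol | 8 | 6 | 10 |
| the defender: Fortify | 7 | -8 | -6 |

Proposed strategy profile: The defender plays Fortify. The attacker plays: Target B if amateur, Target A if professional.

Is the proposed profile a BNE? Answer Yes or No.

A profile is a BNE iff every type of every player is best-responding given beliefs about the other side.
The defender plays Fortify: E[Fortify] = 0.25·(3) + 0.75·(4) = 3.75; E[Patrol] = -4. Best-responding. ✓
The attacker (capability amateur), facing Fortify: Target A gives -4, Target B gives 5, Target C gives 0. Proposed Target B is best. ✓
The attacker (capability professional), facing Fortify: Target A gives 7, Target B gives -8, Target C gives -6. Proposed Target A is best. ✓

Yes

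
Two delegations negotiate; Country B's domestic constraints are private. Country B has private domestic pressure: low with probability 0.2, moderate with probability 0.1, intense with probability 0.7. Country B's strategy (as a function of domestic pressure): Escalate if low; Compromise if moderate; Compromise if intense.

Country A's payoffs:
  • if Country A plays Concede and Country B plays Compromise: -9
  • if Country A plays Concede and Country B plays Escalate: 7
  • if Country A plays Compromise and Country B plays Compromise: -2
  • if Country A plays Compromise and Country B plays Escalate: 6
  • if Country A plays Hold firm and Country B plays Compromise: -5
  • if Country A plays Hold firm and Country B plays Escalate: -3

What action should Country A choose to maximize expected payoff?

E[Concede] = 0.2·(7) + 0.1·(-9) + 0.7·(-9) = -5.8
E[Compromise] = 0.2·(6) + 0.1·(-2) + 0.7·(-2) = -0.4
E[Hold firm] = 0.2·(-3) + 0.1·(-5) + 0.7·(-5) = -4.6
Best response: Compromise (-0.4 is the largest).

Compromise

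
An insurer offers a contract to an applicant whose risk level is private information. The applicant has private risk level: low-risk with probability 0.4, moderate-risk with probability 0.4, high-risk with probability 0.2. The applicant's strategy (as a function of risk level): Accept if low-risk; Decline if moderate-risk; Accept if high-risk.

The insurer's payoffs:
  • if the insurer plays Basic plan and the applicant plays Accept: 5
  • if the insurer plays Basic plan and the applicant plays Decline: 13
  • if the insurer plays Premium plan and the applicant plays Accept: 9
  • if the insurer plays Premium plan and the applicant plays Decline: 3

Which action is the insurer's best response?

Compute the insurer's expected payoff for each action, taking the expectation over the applicant's type.
E[Basic plan] = 0.4·(5) + 0.4·(13) + 0.2·(5) = 8.2
E[Premium plan] = 0.4·(9) + 0.4·(3) + 0.2·(9) = 6.6
Best response: Basic plan (8.2 is the largest).

Basic plan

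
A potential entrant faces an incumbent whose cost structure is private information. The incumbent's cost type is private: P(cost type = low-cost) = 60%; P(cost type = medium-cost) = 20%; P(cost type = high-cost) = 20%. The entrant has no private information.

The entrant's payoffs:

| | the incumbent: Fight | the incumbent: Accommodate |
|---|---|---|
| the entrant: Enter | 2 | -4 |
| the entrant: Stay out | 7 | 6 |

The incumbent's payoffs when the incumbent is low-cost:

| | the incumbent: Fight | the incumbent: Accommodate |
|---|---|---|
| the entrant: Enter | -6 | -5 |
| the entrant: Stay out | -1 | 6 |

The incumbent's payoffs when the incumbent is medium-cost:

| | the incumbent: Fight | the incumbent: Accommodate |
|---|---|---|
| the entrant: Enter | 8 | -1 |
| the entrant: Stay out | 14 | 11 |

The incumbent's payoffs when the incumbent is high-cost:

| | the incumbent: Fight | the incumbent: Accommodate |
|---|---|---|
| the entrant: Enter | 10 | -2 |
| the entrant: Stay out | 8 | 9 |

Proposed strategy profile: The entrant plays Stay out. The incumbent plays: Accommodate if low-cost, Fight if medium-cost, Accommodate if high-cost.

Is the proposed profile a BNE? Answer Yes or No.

Yes

A profile is a BNE iff every type of every player is best-responding given beliefs about the other side.
The entrant plays Stay out: E[Stay out] = 0.6·(6) + 0.2·(7) + 0.2·(6) = 6.2; E[Enter] = -2.8. Best-responding. ✓
The incumbent (cost type low-cost), facing Stay out: Fight gives -1, Accommodate gives 6. Proposed Accommodate is best. ✓
The incumbent (cost type medium-cost), facing Stay out: Fight gives 14, Accommodate gives 11. Proposed Fight is best. ✓
The incumbent (cost type high-cost), facing Stay out: Fight gives 8, Accommodate gives 9. Proposed Accommodate is best. ✓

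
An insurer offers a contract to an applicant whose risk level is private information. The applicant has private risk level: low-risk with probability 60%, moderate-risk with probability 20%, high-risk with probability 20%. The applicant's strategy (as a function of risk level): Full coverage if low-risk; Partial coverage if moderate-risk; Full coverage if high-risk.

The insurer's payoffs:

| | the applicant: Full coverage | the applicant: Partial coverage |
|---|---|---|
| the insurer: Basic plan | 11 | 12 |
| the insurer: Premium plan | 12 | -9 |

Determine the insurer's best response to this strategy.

Basic plan

E[Basic plan] = 0.6·(11) + 0.2·(12) + 0.2·(11) = 11.2
E[Premium plan] = 0.6·(12) + 0.2·(-9) + 0.2·(12) = 7.8
Best response: Basic plan (11.2 is the largest).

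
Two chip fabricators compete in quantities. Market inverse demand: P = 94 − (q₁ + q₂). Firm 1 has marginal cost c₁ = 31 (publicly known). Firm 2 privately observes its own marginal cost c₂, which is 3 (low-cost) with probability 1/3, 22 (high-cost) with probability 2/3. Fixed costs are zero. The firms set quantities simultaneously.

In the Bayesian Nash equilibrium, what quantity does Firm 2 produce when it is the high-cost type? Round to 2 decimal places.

28.06

Firm 2 with cost c maximizes (94 − (q₁+q₂) − c)·q₂, giving q₂(c) = (94 − c − q₁)/2.
E[c₂] = 1/3·3 + 2/3·22 = 15.6667
Firm 1's FOC against E[q₂] yields q₁ = (94 − 2·31 + E[c₂])/3 = (94 − 62 + 15.6667)/3 = 15.8889.
q₂(high-cost) = (94 − 22 − 15.8889)/2 = 28.0556.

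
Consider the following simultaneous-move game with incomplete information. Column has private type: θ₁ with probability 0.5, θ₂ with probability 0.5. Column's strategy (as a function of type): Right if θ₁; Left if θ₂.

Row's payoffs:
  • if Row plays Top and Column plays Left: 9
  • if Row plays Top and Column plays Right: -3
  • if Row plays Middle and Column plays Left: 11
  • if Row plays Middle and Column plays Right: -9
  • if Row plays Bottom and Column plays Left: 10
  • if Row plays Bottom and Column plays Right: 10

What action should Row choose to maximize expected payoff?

Bottom

Compute Row's expected payoff for each action, taking the expectation over Column's type.
E[Top] = 0.5·(-3) + 0.5·(9) = 3
E[Middle] = 0.5·(-9) + 0.5·(11) = 1
E[Bottom] = 0.5·(10) + 0.5·(10) = 10
Best response: Bottom (10 is the largest).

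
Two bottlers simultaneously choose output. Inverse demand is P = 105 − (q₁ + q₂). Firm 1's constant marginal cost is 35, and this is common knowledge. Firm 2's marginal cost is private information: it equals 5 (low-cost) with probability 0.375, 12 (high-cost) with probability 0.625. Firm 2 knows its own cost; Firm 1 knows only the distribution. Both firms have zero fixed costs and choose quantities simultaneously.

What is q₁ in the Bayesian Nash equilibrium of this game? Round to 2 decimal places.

Type-c best response for Firm 2: q₂(c) = (105 − c)/2 − q₁/2.
Firm 1 maximizes expected profit; its first-order condition is 105 − 2q₁ − E[q₂] − 35 = 0.
Substituting E[q₂] and solving: E[c₂] = 9.375, so q₁ = (105 − 2·35 + 9.375)/3 = 14.7917.

14.79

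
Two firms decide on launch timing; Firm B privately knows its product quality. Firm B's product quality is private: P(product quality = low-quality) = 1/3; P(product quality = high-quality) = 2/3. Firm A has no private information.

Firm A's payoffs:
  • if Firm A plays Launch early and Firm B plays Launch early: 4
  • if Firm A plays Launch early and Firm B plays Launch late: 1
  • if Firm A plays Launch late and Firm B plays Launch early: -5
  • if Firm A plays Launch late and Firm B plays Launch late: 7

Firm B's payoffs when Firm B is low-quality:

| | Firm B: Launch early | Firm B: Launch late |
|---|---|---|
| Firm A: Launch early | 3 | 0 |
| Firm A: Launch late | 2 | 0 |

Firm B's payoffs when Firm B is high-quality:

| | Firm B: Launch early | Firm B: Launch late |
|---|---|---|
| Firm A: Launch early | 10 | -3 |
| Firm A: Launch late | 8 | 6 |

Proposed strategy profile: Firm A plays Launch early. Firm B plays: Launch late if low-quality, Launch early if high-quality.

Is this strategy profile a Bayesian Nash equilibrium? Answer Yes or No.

Firm A plays Launch early: E[Launch early] = 1/3·(1) + 2/3·(4) = 3; E[Launch late] = -1. Best-responding. ✓
Firm B (product quality low-quality), facing Launch early: Launch early gives 3, Launch late gives 0. Proposed Launch late is not best — profitable deviation exists. ✗
Firm B (product quality high-quality), facing Launch early: Launch early gives 10, Launch late gives -3. Proposed Launch early is best. ✓

No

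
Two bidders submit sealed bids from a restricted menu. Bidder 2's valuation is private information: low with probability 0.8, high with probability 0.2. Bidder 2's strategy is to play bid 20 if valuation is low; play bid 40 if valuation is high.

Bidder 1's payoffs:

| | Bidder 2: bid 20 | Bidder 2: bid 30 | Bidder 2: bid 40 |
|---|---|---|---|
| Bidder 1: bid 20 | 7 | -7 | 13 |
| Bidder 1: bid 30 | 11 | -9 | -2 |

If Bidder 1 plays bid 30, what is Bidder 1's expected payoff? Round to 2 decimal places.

Take the expectation over Bidder 2's valuation, weighting each type's action by its prior probability.
E[bid 30] = 0.8·11 + 0.2·(-2) = 8.8 + (-0.4) = 8.4

8.40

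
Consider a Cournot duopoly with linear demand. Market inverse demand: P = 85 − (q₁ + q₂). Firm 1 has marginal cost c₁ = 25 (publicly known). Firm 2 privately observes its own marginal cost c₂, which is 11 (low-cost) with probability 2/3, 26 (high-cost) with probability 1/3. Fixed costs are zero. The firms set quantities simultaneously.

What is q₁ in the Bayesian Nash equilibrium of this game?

17

Each type of Firm 2 best-responds to q₁; Firm 1 best-responds to the expected q₂ over Firm 2's types.
Firm 2 with cost c maximizes (85 − (q₁+q₂) − c)·q₂, giving q₂(c) = (85 − c − q₁)/2.
E[c₂] = 2/3·11 + 1/3·26 = 16
Firm 1's FOC against E[q₂] yields q₁ = (85 − 2·25 + E[c₂])/3 = (85 − 50 + 16)/3 = 17.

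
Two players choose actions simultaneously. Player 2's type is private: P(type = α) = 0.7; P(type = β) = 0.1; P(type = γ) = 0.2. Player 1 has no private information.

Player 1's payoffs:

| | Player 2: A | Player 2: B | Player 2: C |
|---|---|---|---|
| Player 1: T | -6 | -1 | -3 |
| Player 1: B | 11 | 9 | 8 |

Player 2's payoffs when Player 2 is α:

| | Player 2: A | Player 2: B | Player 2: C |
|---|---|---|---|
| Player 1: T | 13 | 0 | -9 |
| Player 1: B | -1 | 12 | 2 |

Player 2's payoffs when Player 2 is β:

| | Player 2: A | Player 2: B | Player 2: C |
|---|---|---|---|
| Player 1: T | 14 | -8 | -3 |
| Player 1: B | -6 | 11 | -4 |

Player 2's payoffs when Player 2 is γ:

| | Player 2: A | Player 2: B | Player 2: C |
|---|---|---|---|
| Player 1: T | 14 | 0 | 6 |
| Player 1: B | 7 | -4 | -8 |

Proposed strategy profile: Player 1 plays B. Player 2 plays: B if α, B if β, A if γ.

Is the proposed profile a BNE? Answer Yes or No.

Yes

A profile is a BNE iff every type of every player is best-responding given beliefs about the other side.
Player 1 plays B: E[B] = 0.7·(9) + 0.1·(9) + 0.2·(11) = 9.4; E[T] = -2. Best-responding. ✓
Player 2 (type α), facing B: A gives -1, B gives 12, C gives 2. Proposed B is best. ✓
Player 2 (type β), facing B: A gives -6, B gives 11, C gives -4. Proposed B is best. ✓
Player 2 (type γ), facing B: A gives 7, B gives -4, C gives -8. Proposed A is best. ✓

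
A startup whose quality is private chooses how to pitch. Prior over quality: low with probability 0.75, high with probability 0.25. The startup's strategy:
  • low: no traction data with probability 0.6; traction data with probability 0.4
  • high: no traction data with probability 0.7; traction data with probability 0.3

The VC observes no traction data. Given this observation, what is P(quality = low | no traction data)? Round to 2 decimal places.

0.72

P(no traction data) = 0.75·0.6 + 0.25·0.7 = 0.625
P(low | no traction data) = (0.75·0.6) / 0.625 = 0.45 / 0.625 = 0.72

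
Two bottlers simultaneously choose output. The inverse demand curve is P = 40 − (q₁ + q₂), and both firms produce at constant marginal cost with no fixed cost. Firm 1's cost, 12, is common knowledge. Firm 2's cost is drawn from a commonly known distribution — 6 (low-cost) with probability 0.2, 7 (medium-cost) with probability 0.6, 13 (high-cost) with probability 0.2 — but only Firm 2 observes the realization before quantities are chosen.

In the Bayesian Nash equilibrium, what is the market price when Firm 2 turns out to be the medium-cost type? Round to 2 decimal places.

Type-c best response for Firm 2: q₂(c) = (40 − c)/2 − q₁/2.
Firm 1 maximizes expected profit; its first-order condition is 40 − 2q₁ − E[q₂] − 12 = 0.
Substituting E[q₂] and solving: E[c₂] = 8, so q₁ = (40 − 2·12 + 8)/3 = 8.
q₂(medium-cost) = 12.5, so P = 40 − (8 + 12.5) = 19.5.

19.50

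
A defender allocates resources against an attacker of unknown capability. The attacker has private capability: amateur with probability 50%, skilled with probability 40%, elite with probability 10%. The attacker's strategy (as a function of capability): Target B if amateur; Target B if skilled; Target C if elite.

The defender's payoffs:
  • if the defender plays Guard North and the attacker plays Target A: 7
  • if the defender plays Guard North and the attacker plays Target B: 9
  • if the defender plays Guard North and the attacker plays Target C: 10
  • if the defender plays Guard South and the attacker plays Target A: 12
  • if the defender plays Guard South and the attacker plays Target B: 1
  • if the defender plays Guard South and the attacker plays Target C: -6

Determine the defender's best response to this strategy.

Guard North

E[Guard North] = 0.5·(9) + 0.4·(9) + 0.1·(10) = 9.1
E[Guard South] = 0.5·(1) + 0.4·(1) + 0.1·(-6) = 0.3
Best response: Guard North (9.1 is the largest).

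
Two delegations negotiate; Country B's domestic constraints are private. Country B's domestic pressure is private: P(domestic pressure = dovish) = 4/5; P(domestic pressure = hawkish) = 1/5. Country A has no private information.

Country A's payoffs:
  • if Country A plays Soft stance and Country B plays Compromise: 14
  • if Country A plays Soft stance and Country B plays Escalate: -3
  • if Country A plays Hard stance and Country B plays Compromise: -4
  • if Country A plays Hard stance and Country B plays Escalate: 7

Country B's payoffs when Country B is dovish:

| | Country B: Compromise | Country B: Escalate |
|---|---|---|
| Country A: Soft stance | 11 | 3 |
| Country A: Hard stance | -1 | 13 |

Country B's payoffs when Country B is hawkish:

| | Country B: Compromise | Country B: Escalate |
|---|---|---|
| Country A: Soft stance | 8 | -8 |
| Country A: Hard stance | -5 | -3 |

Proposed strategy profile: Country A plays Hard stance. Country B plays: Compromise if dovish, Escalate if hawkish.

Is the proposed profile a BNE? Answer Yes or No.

No

Country A plays Hard stance: E[Hard stance] = 4/5·(-4) + 1/5·(7) = -9/5; E[Soft stance] = 53/5. Not best-responding. ✗
Country B (domestic pressure dovish), facing Hard stance: Compromise gives -1, Escalate gives 13. Proposed Compromise is not best — profitable deviation exists. ✗
Country B (domestic pressure hawkish), facing Hard stance: Compromise gives -5, Escalate gives -3. Proposed Escalate is best. ✓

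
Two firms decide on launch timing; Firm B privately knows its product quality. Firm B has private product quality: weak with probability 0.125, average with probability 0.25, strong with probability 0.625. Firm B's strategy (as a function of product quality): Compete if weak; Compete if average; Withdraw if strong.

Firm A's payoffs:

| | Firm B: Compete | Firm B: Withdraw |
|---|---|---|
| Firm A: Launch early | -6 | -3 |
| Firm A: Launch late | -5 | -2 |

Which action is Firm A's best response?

Launch late

Compute Firm A's expected payoff for each action, taking the expectation over Firm B's type.
E[Launch early] = 0.125·(-6) + 0.25·(-6) + 0.625·(-3) = -4.125
E[Launch late] = 0.125·(-5) + 0.25·(-5) + 0.625·(-2) = -3.125
Best response: Launch late (-3.125 is the largest).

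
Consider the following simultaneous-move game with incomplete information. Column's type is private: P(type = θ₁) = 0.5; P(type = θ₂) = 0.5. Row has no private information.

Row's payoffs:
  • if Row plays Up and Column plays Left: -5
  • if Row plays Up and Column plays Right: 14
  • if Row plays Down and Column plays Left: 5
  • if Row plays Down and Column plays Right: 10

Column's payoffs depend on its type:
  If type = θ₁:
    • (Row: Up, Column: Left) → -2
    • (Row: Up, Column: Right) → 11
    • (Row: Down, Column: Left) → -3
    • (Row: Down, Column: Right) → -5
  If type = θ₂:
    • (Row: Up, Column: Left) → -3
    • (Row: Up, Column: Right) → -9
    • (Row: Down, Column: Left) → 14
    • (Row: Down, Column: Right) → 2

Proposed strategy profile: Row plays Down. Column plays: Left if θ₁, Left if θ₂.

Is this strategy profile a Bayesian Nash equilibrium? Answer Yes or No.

Row plays Down: E[Down] = 0.5·(5) + 0.5·(5) = 5; E[Up] = -5. Best-responding. ✓
Column (type θ₁), facing Down: Left gives -3, Right gives -5. Proposed Left is best. ✓
Column (type θ₂), facing Down: Left gives 14, Right gives 2. Proposed Left is best. ✓

Yes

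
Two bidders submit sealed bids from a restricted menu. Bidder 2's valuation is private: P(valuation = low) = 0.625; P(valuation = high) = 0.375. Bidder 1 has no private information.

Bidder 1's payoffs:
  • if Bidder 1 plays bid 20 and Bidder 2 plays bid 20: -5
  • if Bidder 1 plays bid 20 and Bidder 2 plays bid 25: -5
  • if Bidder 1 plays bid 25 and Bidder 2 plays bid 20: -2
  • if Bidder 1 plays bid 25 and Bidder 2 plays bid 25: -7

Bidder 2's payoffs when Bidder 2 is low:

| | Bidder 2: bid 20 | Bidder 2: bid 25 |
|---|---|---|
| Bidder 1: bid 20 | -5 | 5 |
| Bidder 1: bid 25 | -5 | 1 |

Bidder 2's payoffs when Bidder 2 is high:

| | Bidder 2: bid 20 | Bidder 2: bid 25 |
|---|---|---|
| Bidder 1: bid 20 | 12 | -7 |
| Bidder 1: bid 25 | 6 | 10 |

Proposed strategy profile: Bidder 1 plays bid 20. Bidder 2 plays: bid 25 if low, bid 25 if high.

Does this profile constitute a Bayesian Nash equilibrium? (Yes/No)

A profile is a BNE iff every type of every player is best-responding given beliefs about the other side.
Bidder 1 plays bid 20: E[bid 20] = 0.625·(-5) + 0.375·(-5) = -5; E[bid 25] = -7. Best-responding. ✓
Bidder 2 (valuation low), facing bid 20: bid 20 gives -5, bid 25 gives 5. Proposed bid 25 is best. ✓
Bidder 2 (valuation high), facing bid 20: bid 20 gives 12, bid 25 gives -7. Proposed bid 25 is not best — profitable deviation exists. ✗

No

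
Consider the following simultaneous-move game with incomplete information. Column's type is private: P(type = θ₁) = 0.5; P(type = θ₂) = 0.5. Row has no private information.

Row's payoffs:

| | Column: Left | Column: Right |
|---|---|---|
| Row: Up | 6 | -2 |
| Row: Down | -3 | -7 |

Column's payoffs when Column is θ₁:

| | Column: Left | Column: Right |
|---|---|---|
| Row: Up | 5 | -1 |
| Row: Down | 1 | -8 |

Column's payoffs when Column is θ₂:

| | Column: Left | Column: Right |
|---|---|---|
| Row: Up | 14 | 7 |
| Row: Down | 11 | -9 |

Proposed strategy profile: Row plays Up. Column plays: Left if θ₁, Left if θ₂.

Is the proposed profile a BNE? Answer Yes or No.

Yes

Row plays Up: E[Up] = 0.5·(6) + 0.5·(6) = 6; E[Down] = -3. Best-responding. ✓
Column (type θ₁), facing Up: Left gives 5, Right gives -1. Proposed Left is best. ✓
Column (type θ₂), facing Up: Left gives 14, Right gives 7. Proposed Left is best. ✓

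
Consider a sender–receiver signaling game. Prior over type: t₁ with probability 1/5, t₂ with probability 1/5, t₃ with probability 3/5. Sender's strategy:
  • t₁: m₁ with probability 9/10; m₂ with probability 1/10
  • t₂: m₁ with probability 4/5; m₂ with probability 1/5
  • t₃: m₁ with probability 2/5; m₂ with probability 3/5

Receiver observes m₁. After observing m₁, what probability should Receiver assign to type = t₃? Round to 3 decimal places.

0.414

P(m₁) = (1/5)·(9/10) + (1/5)·(4/5) + (3/5)·(2/5) = 29/50
P(t₃ | m₁) = ((3/5)·(2/5)) / (29/50) = (6/25) / (29/50) = 12/29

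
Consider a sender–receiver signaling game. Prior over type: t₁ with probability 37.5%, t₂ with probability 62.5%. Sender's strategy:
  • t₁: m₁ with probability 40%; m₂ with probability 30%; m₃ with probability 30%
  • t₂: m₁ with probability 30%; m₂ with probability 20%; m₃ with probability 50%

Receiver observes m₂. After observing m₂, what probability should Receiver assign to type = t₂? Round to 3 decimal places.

P(m₂) = 0.375·0.3 + 0.625·0.2 = 0.2375
P(t₂ | m₂) = (0.625·0.2) / 0.2375 = 0.125 / 0.2375 = 0.526316

0.526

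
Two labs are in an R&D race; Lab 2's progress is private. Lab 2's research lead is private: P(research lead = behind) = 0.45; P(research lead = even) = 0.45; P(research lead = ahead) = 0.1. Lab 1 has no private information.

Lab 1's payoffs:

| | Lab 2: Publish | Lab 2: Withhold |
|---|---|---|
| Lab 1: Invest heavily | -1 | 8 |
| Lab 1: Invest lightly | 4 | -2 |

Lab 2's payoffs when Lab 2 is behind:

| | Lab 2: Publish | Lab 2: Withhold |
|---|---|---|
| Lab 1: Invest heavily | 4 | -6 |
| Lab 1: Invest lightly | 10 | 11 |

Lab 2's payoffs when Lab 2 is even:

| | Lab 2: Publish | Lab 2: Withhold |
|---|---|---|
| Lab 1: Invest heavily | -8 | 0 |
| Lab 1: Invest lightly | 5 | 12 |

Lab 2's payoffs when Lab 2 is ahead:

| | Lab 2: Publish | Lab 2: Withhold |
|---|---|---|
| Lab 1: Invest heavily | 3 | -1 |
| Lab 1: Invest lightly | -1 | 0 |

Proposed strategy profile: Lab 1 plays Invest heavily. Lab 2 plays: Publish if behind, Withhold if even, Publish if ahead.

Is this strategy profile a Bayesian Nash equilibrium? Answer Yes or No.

Yes

Lab 1 plays Invest heavily: E[Invest heavily] = 0.45·(-1) + 0.45·(8) + 0.1·(-1) = 3.05; E[Invest lightly] = 1.3. Best-responding. ✓
Lab 2 (research lead behind), facing Invest heavily: Publish gives 4, Withhold gives -6. Proposed Publish is best. ✓
Lab 2 (research lead even), facing Invest heavily: Publish gives -8, Withhold gives 0. Proposed Withhold is best. ✓
Lab 2 (research lead ahead), facing Invest heavily: Publish gives 3, Withhold gives -1. Proposed Publish is best. ✓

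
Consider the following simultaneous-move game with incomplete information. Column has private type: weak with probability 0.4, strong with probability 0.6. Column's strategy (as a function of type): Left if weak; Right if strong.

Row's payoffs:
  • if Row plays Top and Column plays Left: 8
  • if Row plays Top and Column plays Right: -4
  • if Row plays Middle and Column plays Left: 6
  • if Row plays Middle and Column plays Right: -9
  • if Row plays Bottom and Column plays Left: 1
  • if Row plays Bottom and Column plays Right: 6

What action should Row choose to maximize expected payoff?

Bottom

E[Top] = 0.4·(8) + 0.6·(-4) = 0.8
E[Middle] = 0.4·(6) + 0.6·(-9) = -3
E[Bottom] = 0.4·(1) + 0.6·(6) = 4
Best response: Bottom (4 is the largest).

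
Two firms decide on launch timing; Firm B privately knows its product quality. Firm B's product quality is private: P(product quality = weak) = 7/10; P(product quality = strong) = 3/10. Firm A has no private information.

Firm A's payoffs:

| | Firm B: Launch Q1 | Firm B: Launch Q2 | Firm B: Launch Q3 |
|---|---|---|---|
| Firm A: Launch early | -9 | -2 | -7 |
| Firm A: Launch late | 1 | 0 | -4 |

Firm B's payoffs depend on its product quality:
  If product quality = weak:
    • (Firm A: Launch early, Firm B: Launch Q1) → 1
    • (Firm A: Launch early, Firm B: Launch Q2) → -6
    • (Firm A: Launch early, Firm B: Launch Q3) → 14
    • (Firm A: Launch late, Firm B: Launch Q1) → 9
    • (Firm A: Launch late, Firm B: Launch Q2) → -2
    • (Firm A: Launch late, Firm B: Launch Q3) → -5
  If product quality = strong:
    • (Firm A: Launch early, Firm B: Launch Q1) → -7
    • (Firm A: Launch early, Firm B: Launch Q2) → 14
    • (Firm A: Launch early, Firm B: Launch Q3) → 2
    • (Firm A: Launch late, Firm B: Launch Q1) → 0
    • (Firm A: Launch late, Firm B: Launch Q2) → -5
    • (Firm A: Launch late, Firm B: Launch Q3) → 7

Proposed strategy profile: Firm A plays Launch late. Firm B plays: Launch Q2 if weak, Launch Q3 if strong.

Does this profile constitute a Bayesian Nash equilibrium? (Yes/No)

No

Firm A plays Launch late: E[Launch late] = 7/10·(0) + 3/10·(-4) = -6/5; E[Launch early] = -7/2. Best-responding. ✓
Firm B (product quality weak), facing Launch late: Launch Q1 gives 9, Launch Q2 gives -2, Launch Q3 gives -5. Proposed Launch Q2 is not best — profitable deviation exists. ✗
Firm B (product quality strong), facing Launch late: Launch Q1 gives 0, Launch Q2 gives -5, Launch Q3 gives 7. Proposed Launch Q3 is best. ✓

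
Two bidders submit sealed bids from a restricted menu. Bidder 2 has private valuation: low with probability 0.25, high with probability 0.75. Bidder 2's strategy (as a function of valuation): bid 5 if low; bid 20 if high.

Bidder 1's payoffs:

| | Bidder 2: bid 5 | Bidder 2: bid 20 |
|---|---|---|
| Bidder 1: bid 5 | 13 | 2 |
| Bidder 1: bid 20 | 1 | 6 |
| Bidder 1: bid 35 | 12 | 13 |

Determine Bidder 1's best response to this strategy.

bid 35

Compute Bidder 1's expected payoff for each action, taking the expectation over Bidder 2's type.
E[bid 5] = 0.25·(13) + 0.75·(2) = 4.75
E[bid 20] = 0.25·(1) + 0.75·(6) = 4.75
E[bid 35] = 0.25·(12) + 0.75·(13) = 12.75
Best response: bid 35 (12.75 is the largest).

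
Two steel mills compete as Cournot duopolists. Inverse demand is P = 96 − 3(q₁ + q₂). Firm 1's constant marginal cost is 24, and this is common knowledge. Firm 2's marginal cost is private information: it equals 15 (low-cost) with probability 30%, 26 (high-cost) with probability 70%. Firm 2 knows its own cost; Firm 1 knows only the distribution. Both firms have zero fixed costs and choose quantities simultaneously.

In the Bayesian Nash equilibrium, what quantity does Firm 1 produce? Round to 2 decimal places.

7.86

Firm 2 with cost c maximizes (96 − 3(q₁+q₂) − c)·q₂, giving q₂(c) = (96 − c − 3q₁)/6.
E[c₂] = 0.3·15 + 0.7·26 = 22.7
Firm 1's FOC against E[q₂] yields q₁ = (96 − 2·24 + E[c₂])/9 = (96 − 48 + 22.7)/9 = 7.85556.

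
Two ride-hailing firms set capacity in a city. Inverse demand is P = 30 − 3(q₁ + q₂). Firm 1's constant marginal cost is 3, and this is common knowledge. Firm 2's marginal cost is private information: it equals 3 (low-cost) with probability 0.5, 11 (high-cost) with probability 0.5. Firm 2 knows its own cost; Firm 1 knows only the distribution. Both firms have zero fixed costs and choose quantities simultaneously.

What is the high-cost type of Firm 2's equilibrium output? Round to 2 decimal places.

Firm 2 with cost c maximizes (30 − 3(q₁+q₂) − c)·q₂, giving q₂(c) = (30 − c − 3q₁)/6.
E[c₂] = 0.5·3 + 0.5·11 = 7
Firm 1's FOC against E[q₂] yields q₁ = (30 − 2·3 + E[c₂])/9 = (30 − 6 + 7)/9 = 3.44444.
q₂(high-cost) = (30 − 11 − 3·3.44444)/6 = 1.44444.

1.44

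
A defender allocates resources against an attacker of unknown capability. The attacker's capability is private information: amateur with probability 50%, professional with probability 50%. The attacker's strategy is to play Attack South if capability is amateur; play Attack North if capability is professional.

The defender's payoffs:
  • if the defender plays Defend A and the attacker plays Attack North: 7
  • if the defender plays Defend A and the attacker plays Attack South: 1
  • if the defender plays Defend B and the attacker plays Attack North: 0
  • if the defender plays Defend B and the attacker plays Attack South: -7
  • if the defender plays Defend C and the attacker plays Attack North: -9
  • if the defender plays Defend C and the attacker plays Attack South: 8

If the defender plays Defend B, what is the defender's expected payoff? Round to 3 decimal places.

-3.500

Take the expectation over the attacker's capability, weighting each type's action by its prior probability.
E[Defend B] = 0.5·(-7) + 0.5·0 = (-3.5) + 0 = -3.5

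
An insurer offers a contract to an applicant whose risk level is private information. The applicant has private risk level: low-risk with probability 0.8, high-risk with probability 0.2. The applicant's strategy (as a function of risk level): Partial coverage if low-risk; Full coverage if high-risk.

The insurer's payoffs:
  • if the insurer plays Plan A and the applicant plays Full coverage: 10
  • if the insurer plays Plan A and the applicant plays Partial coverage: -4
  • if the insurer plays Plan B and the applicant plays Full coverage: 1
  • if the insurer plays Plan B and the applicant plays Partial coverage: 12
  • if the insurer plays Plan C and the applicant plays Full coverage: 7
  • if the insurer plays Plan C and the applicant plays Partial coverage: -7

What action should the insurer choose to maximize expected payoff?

Plan B

E[Plan A] = 0.8·(-4) + 0.2·(10) = -1.2
E[Plan B] = 0.8·(12) + 0.2·(1) = 9.8
E[Plan C] = 0.8·(-7) + 0.2·(7) = -4.2
Best response: Plan B (9.8 is the largest).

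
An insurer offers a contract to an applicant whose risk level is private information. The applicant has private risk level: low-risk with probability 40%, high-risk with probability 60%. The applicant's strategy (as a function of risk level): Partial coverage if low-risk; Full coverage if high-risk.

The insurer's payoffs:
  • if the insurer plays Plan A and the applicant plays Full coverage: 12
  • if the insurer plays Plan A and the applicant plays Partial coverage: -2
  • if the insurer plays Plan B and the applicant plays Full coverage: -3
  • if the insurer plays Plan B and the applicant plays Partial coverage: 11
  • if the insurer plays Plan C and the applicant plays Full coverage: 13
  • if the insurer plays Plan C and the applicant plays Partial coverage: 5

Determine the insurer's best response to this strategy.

Plan C

E[Plan A] = 0.4·(-2) + 0.6·(12) = 6.4
E[Plan B] = 0.4·(11) + 0.6·(-3) = 2.6
E[Plan C] = 0.4·(5) + 0.6·(13) = 9.8
Best response: Plan C (9.8 is the largest).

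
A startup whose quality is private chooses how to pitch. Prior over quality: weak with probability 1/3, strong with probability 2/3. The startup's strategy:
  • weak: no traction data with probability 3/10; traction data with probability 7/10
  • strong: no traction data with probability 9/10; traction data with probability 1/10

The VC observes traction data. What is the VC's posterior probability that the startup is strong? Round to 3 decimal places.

P(traction data) = (1/3)·(7/10) + (2/3)·(1/10) = 3/10
P(strong | traction data) = ((2/3)·(1/10)) / (3/10) = (1/15) / (3/10) = 2/9

0.222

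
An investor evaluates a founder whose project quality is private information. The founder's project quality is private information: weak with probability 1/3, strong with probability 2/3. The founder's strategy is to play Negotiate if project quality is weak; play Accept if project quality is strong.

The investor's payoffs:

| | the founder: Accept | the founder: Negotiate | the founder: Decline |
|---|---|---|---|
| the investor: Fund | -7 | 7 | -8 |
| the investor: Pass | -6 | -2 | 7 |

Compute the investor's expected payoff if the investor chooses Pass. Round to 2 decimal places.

-4.67

Take the expectation over the founder's project quality, weighting each type's action by its prior probability.
E[Pass] = 1/3·(-2) + 2/3·(-6) = (-2/3) + (-4) = -14/3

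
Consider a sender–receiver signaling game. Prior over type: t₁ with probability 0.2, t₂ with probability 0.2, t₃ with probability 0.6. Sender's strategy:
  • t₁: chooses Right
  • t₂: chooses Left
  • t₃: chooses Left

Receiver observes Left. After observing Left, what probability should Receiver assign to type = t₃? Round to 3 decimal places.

P(Left) = 0.2·0 + 0.2·1 + 0.6·1 = 0.8
P(t₃ | Left) = (0.6·1) / 0.8 = 0.6 / 0.8 = 0.75

0.750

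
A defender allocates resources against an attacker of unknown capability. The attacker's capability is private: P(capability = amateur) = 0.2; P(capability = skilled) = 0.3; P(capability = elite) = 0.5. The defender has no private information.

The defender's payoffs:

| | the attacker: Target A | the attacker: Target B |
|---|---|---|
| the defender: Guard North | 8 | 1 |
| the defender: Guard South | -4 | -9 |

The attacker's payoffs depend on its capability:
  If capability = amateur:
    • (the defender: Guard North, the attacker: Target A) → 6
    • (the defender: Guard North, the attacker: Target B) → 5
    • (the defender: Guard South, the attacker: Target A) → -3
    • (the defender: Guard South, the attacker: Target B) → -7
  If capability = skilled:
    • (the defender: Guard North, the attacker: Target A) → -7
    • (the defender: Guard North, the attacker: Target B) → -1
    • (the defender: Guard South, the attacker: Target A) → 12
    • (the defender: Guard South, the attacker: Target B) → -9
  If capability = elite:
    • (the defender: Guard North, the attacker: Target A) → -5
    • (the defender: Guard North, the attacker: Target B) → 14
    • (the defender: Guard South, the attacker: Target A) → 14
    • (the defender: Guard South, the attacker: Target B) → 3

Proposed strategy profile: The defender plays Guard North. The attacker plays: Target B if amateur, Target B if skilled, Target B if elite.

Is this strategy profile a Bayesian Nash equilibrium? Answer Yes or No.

No

The defender plays Guard North: E[Guard North] = 0.2·(1) + 0.3·(1) + 0.5·(1) = 1; E[Guard South] = -9. Best-responding. ✓
The attacker (capability amateur), facing Guard North: Target A gives 6, Target B gives 5. Proposed Target B is not best — profitable deviation exists. ✗
The attacker (capability skilled), facing Guard North: Target A gives -7, Target B gives -1. Proposed Target B is best. ✓
The attacker (capability elite), facing Guard North: Target A gives -5, Target B gives 14. Proposed Target B is best. ✓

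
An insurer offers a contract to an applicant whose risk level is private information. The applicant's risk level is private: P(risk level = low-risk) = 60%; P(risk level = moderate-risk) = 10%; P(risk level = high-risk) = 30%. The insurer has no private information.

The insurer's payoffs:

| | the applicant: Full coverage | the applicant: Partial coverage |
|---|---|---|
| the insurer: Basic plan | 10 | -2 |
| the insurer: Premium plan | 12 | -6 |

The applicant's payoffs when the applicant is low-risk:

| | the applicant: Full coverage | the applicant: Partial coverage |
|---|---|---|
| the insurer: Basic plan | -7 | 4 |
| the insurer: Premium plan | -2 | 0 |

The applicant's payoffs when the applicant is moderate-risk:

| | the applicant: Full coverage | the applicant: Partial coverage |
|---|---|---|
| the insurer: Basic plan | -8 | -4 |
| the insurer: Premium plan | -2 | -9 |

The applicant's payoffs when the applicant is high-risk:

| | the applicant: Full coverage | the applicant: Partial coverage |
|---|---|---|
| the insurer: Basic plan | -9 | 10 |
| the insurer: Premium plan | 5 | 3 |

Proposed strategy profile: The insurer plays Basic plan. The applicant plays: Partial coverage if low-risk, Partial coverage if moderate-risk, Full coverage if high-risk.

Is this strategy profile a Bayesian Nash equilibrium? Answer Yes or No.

No

The insurer plays Basic plan: E[Basic plan] = 0.6·(-2) + 0.1·(-2) + 0.3·(10) = 1.6; E[Premium plan] = -0.6. Best-responding. ✓
The applicant (risk level low-risk), facing Basic plan: Full coverage gives -7, Partial coverage gives 4. Proposed Partial coverage is best. ✓
The applicant (risk level moderate-risk), facing Basic plan: Full coverage gives -8, Partial coverage gives -4. Proposed Partial coverage is best. ✓
The applicant (risk level high-risk), facing Basic plan: Full coverage gives -9, Partial coverage gives 10. Proposed Full coverage is not best — profitable deviation exists. ✗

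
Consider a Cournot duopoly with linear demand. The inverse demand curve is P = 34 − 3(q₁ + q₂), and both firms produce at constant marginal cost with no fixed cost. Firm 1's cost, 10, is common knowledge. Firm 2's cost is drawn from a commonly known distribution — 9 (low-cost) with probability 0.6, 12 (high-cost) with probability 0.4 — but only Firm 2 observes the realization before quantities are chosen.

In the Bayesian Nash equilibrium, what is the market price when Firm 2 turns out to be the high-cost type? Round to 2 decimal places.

18.97

Type-c best response for Firm 2: q₂(c) = (34 − c)/6 − q₁/2.
Firm 1 maximizes expected profit; its first-order condition is 34 − 6q₁ − 3E[q₂] − 10 = 0.
Substituting E[q₂] and solving: E[c₂] = 10.2, so q₁ = (34 − 2·10 + 10.2)/9 = 2.68889.
q₂(high-cost) = 2.32222, so P = 34 − 3·(2.68889 + 2.32222) = 18.9667.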